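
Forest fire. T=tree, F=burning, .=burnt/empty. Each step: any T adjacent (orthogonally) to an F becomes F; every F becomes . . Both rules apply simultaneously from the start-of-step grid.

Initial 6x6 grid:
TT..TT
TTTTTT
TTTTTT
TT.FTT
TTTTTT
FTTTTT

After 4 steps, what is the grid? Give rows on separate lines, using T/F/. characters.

Step 1: 5 trees catch fire, 2 burn out
  TT..TT
  TTTTTT
  TTTFTT
  TT..FT
  FTTFTT
  .FTTTT
Step 2: 10 trees catch fire, 5 burn out
  TT..TT
  TTTFTT
  TTF.FT
  FT...F
  .FF.FT
  ..FFTT
Step 3: 8 trees catch fire, 10 burn out
  TT..TT
  TTF.FT
  FF...F
  .F....
  .....F
  ....FT
Step 4: 5 trees catch fire, 8 burn out
  TT..FT
  FF...F
  ......
  ......
  ......
  .....F

TT..FT
FF...F
......
......
......
.....F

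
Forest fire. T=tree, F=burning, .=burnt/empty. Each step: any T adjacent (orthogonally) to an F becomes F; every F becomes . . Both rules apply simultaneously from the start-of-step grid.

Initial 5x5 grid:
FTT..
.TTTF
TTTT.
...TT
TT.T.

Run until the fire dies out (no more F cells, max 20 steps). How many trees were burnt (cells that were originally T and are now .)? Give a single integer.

Step 1: +2 fires, +2 burnt (F count now 2)
Step 2: +4 fires, +2 burnt (F count now 4)
Step 3: +3 fires, +4 burnt (F count now 3)
Step 4: +3 fires, +3 burnt (F count now 3)
Step 5: +0 fires, +3 burnt (F count now 0)
Fire out after step 5
Initially T: 14, now '.': 23
Total burnt (originally-T cells now '.'): 12

Answer: 12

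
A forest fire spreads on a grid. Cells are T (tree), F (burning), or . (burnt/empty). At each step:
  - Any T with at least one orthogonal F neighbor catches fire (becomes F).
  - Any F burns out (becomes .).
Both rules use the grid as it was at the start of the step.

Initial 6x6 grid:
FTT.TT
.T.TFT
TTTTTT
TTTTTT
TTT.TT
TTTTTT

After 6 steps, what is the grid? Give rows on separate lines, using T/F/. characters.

Step 1: 5 trees catch fire, 2 burn out
  .FT.FT
  .T.F.F
  TTTTFT
  TTTTTT
  TTT.TT
  TTTTTT
Step 2: 6 trees catch fire, 5 burn out
  ..F..F
  .F....
  TTTF.F
  TTTTFT
  TTT.TT
  TTTTTT
Step 3: 5 trees catch fire, 6 burn out
  ......
  ......
  TFF...
  TTTF.F
  TTT.FT
  TTTTTT
Step 4: 5 trees catch fire, 5 burn out
  ......
  ......
  F.....
  TFF...
  TTT..F
  TTTTFT
Step 5: 5 trees catch fire, 5 burn out
  ......
  ......
  ......
  F.....
  TFF...
  TTTF.F
Step 6: 3 trees catch fire, 5 burn out
  ......
  ......
  ......
  ......
  F.....
  TFF...

......
......
......
......
F.....
TFF...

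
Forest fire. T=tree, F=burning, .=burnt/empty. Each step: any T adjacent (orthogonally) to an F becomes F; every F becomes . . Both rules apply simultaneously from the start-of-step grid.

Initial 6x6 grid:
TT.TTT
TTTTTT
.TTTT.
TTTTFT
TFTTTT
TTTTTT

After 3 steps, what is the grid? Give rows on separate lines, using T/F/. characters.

Step 1: 8 trees catch fire, 2 burn out
  TT.TTT
  TTTTTT
  .TTTF.
  TFTF.F
  F.FTFT
  TFTTTT
Step 2: 10 trees catch fire, 8 burn out
  TT.TTT
  TTTTFT
  .FTF..
  F.F...
  ...F.F
  F.FTFT
Step 3: 7 trees catch fire, 10 burn out
  TT.TFT
  TFTF.F
  ..F...
  ......
  ......
  ...F.F

TT.TFT
TFTF.F
..F...
......
......
...F.F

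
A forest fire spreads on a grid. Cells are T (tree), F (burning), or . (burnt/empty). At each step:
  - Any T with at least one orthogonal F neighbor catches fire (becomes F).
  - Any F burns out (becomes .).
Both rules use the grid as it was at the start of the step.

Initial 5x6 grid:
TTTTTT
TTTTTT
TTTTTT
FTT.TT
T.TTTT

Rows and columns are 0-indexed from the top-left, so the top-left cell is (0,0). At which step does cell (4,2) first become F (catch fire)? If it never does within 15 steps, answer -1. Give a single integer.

Step 1: cell (4,2)='T' (+3 fires, +1 burnt)
Step 2: cell (4,2)='T' (+3 fires, +3 burnt)
Step 3: cell (4,2)='F' (+4 fires, +3 burnt)
  -> target ignites at step 3
Step 4: cell (4,2)='.' (+4 fires, +4 burnt)
Step 5: cell (4,2)='.' (+4 fires, +4 burnt)
Step 6: cell (4,2)='.' (+5 fires, +4 burnt)
Step 7: cell (4,2)='.' (+3 fires, +5 burnt)
Step 8: cell (4,2)='.' (+1 fires, +3 burnt)
Step 9: cell (4,2)='.' (+0 fires, +1 burnt)
  fire out at step 9

3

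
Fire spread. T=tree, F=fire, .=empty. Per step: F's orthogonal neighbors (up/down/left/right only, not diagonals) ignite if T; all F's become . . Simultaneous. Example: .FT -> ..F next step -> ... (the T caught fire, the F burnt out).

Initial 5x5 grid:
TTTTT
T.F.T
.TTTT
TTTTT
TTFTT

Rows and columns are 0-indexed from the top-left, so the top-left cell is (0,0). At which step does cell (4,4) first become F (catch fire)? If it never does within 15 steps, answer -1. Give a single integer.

Step 1: cell (4,4)='T' (+5 fires, +2 burnt)
Step 2: cell (4,4)='F' (+8 fires, +5 burnt)
  -> target ignites at step 2
Step 3: cell (4,4)='.' (+5 fires, +8 burnt)
Step 4: cell (4,4)='.' (+2 fires, +5 burnt)
Step 5: cell (4,4)='.' (+0 fires, +2 burnt)
  fire out at step 5

2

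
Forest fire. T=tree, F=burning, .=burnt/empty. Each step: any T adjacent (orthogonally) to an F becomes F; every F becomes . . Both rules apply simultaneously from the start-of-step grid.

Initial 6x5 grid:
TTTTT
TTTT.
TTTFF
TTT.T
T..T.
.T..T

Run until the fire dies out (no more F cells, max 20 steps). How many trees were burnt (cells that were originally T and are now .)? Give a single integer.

Answer: 17

Derivation:
Step 1: +3 fires, +2 burnt (F count now 3)
Step 2: +4 fires, +3 burnt (F count now 4)
Step 3: +5 fires, +4 burnt (F count now 5)
Step 4: +3 fires, +5 burnt (F count now 3)
Step 5: +2 fires, +3 burnt (F count now 2)
Step 6: +0 fires, +2 burnt (F count now 0)
Fire out after step 6
Initially T: 20, now '.': 27
Total burnt (originally-T cells now '.'): 17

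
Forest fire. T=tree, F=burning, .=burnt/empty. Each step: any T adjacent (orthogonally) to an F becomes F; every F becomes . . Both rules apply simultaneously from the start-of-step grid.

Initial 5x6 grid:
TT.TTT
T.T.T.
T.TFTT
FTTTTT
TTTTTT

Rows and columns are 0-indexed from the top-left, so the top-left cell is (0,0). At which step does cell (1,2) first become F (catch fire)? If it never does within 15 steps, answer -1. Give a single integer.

Step 1: cell (1,2)='T' (+6 fires, +2 burnt)
Step 2: cell (1,2)='F' (+8 fires, +6 burnt)
  -> target ignites at step 2
Step 3: cell (1,2)='.' (+5 fires, +8 burnt)
Step 4: cell (1,2)='.' (+4 fires, +5 burnt)
Step 5: cell (1,2)='.' (+0 fires, +4 burnt)
  fire out at step 5

2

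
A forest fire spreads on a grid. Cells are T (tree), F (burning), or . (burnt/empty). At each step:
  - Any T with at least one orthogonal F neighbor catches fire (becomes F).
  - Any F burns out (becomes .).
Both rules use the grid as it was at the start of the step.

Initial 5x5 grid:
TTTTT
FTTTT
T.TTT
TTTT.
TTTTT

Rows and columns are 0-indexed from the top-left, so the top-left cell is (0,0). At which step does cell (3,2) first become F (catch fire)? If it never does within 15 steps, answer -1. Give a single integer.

Step 1: cell (3,2)='T' (+3 fires, +1 burnt)
Step 2: cell (3,2)='T' (+3 fires, +3 burnt)
Step 3: cell (3,2)='T' (+5 fires, +3 burnt)
Step 4: cell (3,2)='F' (+5 fires, +5 burnt)
  -> target ignites at step 4
Step 5: cell (3,2)='.' (+4 fires, +5 burnt)
Step 6: cell (3,2)='.' (+1 fires, +4 burnt)
Step 7: cell (3,2)='.' (+1 fires, +1 burnt)
Step 8: cell (3,2)='.' (+0 fires, +1 burnt)
  fire out at step 8

4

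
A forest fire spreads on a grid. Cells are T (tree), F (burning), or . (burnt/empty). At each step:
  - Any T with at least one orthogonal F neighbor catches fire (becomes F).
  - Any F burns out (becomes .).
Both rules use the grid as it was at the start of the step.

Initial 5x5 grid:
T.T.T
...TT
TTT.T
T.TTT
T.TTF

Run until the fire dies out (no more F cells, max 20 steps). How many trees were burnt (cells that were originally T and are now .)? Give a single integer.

Step 1: +2 fires, +1 burnt (F count now 2)
Step 2: +3 fires, +2 burnt (F count now 3)
Step 3: +2 fires, +3 burnt (F count now 2)
Step 4: +3 fires, +2 burnt (F count now 3)
Step 5: +1 fires, +3 burnt (F count now 1)
Step 6: +1 fires, +1 burnt (F count now 1)
Step 7: +1 fires, +1 burnt (F count now 1)
Step 8: +1 fires, +1 burnt (F count now 1)
Step 9: +0 fires, +1 burnt (F count now 0)
Fire out after step 9
Initially T: 16, now '.': 23
Total burnt (originally-T cells now '.'): 14

Answer: 14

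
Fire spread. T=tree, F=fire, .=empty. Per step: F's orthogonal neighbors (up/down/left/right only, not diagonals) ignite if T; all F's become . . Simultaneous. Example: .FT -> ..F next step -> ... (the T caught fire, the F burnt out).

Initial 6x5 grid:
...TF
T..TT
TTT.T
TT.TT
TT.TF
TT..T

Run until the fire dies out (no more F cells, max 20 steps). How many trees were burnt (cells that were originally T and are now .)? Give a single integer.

Step 1: +5 fires, +2 burnt (F count now 5)
Step 2: +3 fires, +5 burnt (F count now 3)
Step 3: +0 fires, +3 burnt (F count now 0)
Fire out after step 3
Initially T: 18, now '.': 20
Total burnt (originally-T cells now '.'): 8

Answer: 8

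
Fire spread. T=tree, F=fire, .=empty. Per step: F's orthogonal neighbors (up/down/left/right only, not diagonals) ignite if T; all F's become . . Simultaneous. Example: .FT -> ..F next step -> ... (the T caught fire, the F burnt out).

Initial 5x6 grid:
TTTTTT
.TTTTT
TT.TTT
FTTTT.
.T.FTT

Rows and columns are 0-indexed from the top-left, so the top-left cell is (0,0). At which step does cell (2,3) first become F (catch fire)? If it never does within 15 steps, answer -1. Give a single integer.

Step 1: cell (2,3)='T' (+4 fires, +2 burnt)
Step 2: cell (2,3)='F' (+6 fires, +4 burnt)
  -> target ignites at step 2
Step 3: cell (2,3)='.' (+3 fires, +6 burnt)
Step 4: cell (2,3)='.' (+5 fires, +3 burnt)
Step 5: cell (2,3)='.' (+4 fires, +5 burnt)
Step 6: cell (2,3)='.' (+1 fires, +4 burnt)
Step 7: cell (2,3)='.' (+0 fires, +1 burnt)
  fire out at step 7

2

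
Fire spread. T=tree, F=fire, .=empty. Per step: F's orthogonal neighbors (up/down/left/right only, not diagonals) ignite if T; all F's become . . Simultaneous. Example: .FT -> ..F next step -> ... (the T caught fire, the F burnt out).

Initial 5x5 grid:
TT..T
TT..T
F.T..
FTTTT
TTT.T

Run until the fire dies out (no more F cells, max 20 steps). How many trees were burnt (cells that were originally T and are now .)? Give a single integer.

Answer: 13

Derivation:
Step 1: +3 fires, +2 burnt (F count now 3)
Step 2: +4 fires, +3 burnt (F count now 4)
Step 3: +4 fires, +4 burnt (F count now 4)
Step 4: +1 fires, +4 burnt (F count now 1)
Step 5: +1 fires, +1 burnt (F count now 1)
Step 6: +0 fires, +1 burnt (F count now 0)
Fire out after step 6
Initially T: 15, now '.': 23
Total burnt (originally-T cells now '.'): 13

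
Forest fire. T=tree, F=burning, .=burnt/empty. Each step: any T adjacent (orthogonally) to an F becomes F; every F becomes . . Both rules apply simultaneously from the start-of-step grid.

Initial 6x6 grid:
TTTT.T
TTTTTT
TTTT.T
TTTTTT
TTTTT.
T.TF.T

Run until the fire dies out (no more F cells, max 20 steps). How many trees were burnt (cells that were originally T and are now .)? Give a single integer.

Step 1: +2 fires, +1 burnt (F count now 2)
Step 2: +3 fires, +2 burnt (F count now 3)
Step 3: +4 fires, +3 burnt (F count now 4)
Step 4: +5 fires, +4 burnt (F count now 5)
Step 5: +7 fires, +5 burnt (F count now 7)
Step 6: +4 fires, +7 burnt (F count now 4)
Step 7: +3 fires, +4 burnt (F count now 3)
Step 8: +1 fires, +3 burnt (F count now 1)
Step 9: +0 fires, +1 burnt (F count now 0)
Fire out after step 9
Initially T: 30, now '.': 35
Total burnt (originally-T cells now '.'): 29

Answer: 29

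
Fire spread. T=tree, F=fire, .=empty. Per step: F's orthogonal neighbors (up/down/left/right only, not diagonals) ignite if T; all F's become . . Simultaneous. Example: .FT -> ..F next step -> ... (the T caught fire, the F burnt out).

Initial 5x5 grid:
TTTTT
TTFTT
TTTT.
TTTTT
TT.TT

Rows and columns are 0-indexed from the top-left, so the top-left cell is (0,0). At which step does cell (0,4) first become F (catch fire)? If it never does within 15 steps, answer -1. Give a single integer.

Step 1: cell (0,4)='T' (+4 fires, +1 burnt)
Step 2: cell (0,4)='T' (+7 fires, +4 burnt)
Step 3: cell (0,4)='F' (+5 fires, +7 burnt)
  -> target ignites at step 3
Step 4: cell (0,4)='.' (+4 fires, +5 burnt)
Step 5: cell (0,4)='.' (+2 fires, +4 burnt)
Step 6: cell (0,4)='.' (+0 fires, +2 burnt)
  fire out at step 6

3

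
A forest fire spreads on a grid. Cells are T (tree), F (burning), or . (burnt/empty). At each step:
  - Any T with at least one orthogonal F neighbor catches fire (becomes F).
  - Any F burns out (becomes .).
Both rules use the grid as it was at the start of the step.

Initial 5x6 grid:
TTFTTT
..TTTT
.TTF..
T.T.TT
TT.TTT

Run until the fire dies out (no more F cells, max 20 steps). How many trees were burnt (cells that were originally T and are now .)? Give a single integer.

Answer: 12

Derivation:
Step 1: +5 fires, +2 burnt (F count now 5)
Step 2: +5 fires, +5 burnt (F count now 5)
Step 3: +2 fires, +5 burnt (F count now 2)
Step 4: +0 fires, +2 burnt (F count now 0)
Fire out after step 4
Initially T: 20, now '.': 22
Total burnt (originally-T cells now '.'): 12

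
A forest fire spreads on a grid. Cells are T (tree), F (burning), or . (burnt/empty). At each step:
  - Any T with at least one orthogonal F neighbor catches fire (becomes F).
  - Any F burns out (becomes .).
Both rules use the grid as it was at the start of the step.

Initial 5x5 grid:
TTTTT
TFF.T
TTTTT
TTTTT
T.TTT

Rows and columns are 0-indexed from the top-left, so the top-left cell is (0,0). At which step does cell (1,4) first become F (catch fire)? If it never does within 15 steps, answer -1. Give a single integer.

Step 1: cell (1,4)='T' (+5 fires, +2 burnt)
Step 2: cell (1,4)='T' (+6 fires, +5 burnt)
Step 3: cell (1,4)='T' (+5 fires, +6 burnt)
Step 4: cell (1,4)='F' (+4 fires, +5 burnt)
  -> target ignites at step 4
Step 5: cell (1,4)='.' (+1 fires, +4 burnt)
Step 6: cell (1,4)='.' (+0 fires, +1 burnt)
  fire out at step 6

4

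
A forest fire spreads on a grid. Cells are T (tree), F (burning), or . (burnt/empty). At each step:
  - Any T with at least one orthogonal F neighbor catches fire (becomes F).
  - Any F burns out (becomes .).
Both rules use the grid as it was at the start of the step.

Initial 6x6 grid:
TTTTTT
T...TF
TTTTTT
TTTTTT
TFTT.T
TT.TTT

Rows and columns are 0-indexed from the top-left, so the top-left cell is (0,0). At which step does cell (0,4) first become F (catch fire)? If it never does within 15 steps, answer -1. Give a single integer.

Step 1: cell (0,4)='T' (+7 fires, +2 burnt)
Step 2: cell (0,4)='F' (+8 fires, +7 burnt)
  -> target ignites at step 2
Step 3: cell (0,4)='.' (+8 fires, +8 burnt)
Step 4: cell (0,4)='.' (+4 fires, +8 burnt)
Step 5: cell (0,4)='.' (+2 fires, +4 burnt)
Step 6: cell (0,4)='.' (+0 fires, +2 burnt)
  fire out at step 6

2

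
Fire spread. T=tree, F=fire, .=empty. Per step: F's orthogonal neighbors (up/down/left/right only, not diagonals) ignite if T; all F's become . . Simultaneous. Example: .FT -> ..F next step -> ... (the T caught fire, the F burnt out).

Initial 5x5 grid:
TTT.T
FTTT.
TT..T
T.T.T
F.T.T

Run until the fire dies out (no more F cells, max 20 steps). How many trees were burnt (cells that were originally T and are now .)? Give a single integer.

Answer: 9

Derivation:
Step 1: +4 fires, +2 burnt (F count now 4)
Step 2: +3 fires, +4 burnt (F count now 3)
Step 3: +2 fires, +3 burnt (F count now 2)
Step 4: +0 fires, +2 burnt (F count now 0)
Fire out after step 4
Initially T: 15, now '.': 19
Total burnt (originally-T cells now '.'): 9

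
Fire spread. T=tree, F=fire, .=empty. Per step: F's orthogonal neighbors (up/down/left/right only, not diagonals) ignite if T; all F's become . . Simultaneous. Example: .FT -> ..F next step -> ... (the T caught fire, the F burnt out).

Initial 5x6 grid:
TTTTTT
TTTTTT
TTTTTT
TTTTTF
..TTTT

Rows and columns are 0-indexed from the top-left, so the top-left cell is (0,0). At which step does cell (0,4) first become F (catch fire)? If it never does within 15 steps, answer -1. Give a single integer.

Step 1: cell (0,4)='T' (+3 fires, +1 burnt)
Step 2: cell (0,4)='T' (+4 fires, +3 burnt)
Step 3: cell (0,4)='T' (+5 fires, +4 burnt)
Step 4: cell (0,4)='F' (+5 fires, +5 burnt)
  -> target ignites at step 4
Step 5: cell (0,4)='.' (+4 fires, +5 burnt)
Step 6: cell (0,4)='.' (+3 fires, +4 burnt)
Step 7: cell (0,4)='.' (+2 fires, +3 burnt)
Step 8: cell (0,4)='.' (+1 fires, +2 burnt)
Step 9: cell (0,4)='.' (+0 fires, +1 burnt)
  fire out at step 9

4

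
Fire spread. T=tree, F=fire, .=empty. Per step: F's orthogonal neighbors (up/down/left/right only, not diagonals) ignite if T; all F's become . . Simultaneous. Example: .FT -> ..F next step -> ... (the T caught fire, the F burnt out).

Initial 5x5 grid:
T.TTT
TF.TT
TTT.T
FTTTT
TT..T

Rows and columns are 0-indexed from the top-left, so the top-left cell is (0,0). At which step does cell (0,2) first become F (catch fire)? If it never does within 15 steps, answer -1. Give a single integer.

Step 1: cell (0,2)='T' (+5 fires, +2 burnt)
Step 2: cell (0,2)='T' (+4 fires, +5 burnt)
Step 3: cell (0,2)='T' (+1 fires, +4 burnt)
Step 4: cell (0,2)='T' (+1 fires, +1 burnt)
Step 5: cell (0,2)='T' (+2 fires, +1 burnt)
Step 6: cell (0,2)='T' (+1 fires, +2 burnt)
Step 7: cell (0,2)='T' (+2 fires, +1 burnt)
Step 8: cell (0,2)='T' (+1 fires, +2 burnt)
Step 9: cell (0,2)='F' (+1 fires, +1 burnt)
  -> target ignites at step 9
Step 10: cell (0,2)='.' (+0 fires, +1 burnt)
  fire out at step 10

9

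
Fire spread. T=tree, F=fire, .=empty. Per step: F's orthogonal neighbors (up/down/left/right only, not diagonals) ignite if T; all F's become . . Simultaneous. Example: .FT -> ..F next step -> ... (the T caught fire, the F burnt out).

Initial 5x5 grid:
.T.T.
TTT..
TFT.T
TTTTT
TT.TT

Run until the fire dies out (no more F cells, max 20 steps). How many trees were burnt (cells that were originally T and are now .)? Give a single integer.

Answer: 16

Derivation:
Step 1: +4 fires, +1 burnt (F count now 4)
Step 2: +6 fires, +4 burnt (F count now 6)
Step 3: +2 fires, +6 burnt (F count now 2)
Step 4: +2 fires, +2 burnt (F count now 2)
Step 5: +2 fires, +2 burnt (F count now 2)
Step 6: +0 fires, +2 burnt (F count now 0)
Fire out after step 6
Initially T: 17, now '.': 24
Total burnt (originally-T cells now '.'): 16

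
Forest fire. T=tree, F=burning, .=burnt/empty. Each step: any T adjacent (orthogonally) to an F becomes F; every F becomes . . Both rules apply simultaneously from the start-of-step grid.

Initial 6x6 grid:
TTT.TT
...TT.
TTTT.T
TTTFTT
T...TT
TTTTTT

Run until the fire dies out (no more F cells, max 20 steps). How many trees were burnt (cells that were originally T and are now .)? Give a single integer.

Step 1: +3 fires, +1 burnt (F count now 3)
Step 2: +5 fires, +3 burnt (F count now 5)
Step 3: +6 fires, +5 burnt (F count now 6)
Step 4: +5 fires, +6 burnt (F count now 5)
Step 5: +3 fires, +5 burnt (F count now 3)
Step 6: +1 fires, +3 burnt (F count now 1)
Step 7: +0 fires, +1 burnt (F count now 0)
Fire out after step 7
Initially T: 26, now '.': 33
Total burnt (originally-T cells now '.'): 23

Answer: 23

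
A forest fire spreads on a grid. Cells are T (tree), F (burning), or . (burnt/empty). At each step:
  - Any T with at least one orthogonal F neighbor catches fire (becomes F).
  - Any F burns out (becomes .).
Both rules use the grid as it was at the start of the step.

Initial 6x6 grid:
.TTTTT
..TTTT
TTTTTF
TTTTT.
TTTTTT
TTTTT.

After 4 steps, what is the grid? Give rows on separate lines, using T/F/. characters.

Step 1: 2 trees catch fire, 1 burn out
  .TTTTT
  ..TTTF
  TTTTF.
  TTTTT.
  TTTTTT
  TTTTT.
Step 2: 4 trees catch fire, 2 burn out
  .TTTTF
  ..TTF.
  TTTF..
  TTTTF.
  TTTTTT
  TTTTT.
Step 3: 5 trees catch fire, 4 burn out
  .TTTF.
  ..TF..
  TTF...
  TTTF..
  TTTTFT
  TTTTT.
Step 4: 7 trees catch fire, 5 burn out
  .TTF..
  ..F...
  TF....
  TTF...
  TTTF.F
  TTTTF.

.TTF..
..F...
TF....
TTF...
TTTF.F
TTTTF.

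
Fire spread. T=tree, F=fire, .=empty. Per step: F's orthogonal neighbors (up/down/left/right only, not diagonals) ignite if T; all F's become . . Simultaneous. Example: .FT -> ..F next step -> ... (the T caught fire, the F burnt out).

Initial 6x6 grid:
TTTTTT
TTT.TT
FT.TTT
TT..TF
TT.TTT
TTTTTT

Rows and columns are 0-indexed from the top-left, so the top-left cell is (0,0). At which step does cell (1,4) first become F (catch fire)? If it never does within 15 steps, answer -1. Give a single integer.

Step 1: cell (1,4)='T' (+6 fires, +2 burnt)
Step 2: cell (1,4)='T' (+8 fires, +6 burnt)
Step 3: cell (1,4)='F' (+9 fires, +8 burnt)
  -> target ignites at step 3
Step 4: cell (1,4)='.' (+4 fires, +9 burnt)
Step 5: cell (1,4)='.' (+2 fires, +4 burnt)
Step 6: cell (1,4)='.' (+0 fires, +2 burnt)
  fire out at step 6

3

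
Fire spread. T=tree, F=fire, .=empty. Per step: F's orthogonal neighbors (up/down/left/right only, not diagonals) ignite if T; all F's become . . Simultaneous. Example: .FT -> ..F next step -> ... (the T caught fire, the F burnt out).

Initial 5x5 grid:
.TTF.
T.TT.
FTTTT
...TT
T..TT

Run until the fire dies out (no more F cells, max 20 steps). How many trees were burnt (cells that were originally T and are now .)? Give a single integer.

Answer: 13

Derivation:
Step 1: +4 fires, +2 burnt (F count now 4)
Step 2: +4 fires, +4 burnt (F count now 4)
Step 3: +2 fires, +4 burnt (F count now 2)
Step 4: +2 fires, +2 burnt (F count now 2)
Step 5: +1 fires, +2 burnt (F count now 1)
Step 6: +0 fires, +1 burnt (F count now 0)
Fire out after step 6
Initially T: 14, now '.': 24
Total burnt (originally-T cells now '.'): 13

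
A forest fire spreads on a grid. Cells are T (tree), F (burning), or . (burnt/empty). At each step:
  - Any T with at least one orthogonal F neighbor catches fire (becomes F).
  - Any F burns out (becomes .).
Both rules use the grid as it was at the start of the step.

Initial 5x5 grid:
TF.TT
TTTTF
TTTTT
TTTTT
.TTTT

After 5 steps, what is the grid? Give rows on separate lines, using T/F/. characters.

Step 1: 5 trees catch fire, 2 burn out
  F..TF
  TFTF.
  TTTTF
  TTTTT
  .TTTT
Step 2: 6 trees catch fire, 5 burn out
  ...F.
  F.F..
  TFTF.
  TTTTF
  .TTTT
Step 3: 5 trees catch fire, 6 burn out
  .....
  .....
  F.F..
  TFTF.
  .TTTF
Step 4: 4 trees catch fire, 5 burn out
  .....
  .....
  .....
  F.F..
  .FTF.
Step 5: 1 trees catch fire, 4 burn out
  .....
  .....
  .....
  .....
  ..F..

.....
.....
.....
.....
..F..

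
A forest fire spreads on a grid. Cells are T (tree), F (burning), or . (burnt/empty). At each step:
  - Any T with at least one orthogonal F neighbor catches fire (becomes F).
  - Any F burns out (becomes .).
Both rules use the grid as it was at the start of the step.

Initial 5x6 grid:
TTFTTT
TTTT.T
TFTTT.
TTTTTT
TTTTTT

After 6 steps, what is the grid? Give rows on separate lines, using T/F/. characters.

Step 1: 7 trees catch fire, 2 burn out
  TF.FTT
  TFFT.T
  F.FTT.
  TFTTTT
  TTTTTT
Step 2: 8 trees catch fire, 7 burn out
  F...FT
  F..F.T
  ...FT.
  F.FTTT
  TFTTTT
Step 3: 5 trees catch fire, 8 burn out
  .....F
  .....T
  ....F.
  ...FTT
  F.FTTT
Step 4: 3 trees catch fire, 5 burn out
  ......
  .....F
  ......
  ....FT
  ...FTT
Step 5: 2 trees catch fire, 3 burn out
  ......
  ......
  ......
  .....F
  ....FT
Step 6: 1 trees catch fire, 2 burn out
  ......
  ......
  ......
  ......
  .....F

......
......
......
......
.....F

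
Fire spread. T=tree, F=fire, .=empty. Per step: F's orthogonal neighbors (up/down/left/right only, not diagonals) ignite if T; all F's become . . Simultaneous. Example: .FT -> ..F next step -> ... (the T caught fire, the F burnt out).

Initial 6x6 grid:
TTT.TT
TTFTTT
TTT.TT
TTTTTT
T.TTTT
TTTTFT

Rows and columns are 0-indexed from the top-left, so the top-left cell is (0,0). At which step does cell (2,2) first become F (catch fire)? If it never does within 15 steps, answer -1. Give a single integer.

Step 1: cell (2,2)='F' (+7 fires, +2 burnt)
  -> target ignites at step 1
Step 2: cell (2,2)='.' (+9 fires, +7 burnt)
Step 3: cell (2,2)='.' (+10 fires, +9 burnt)
Step 4: cell (2,2)='.' (+4 fires, +10 burnt)
Step 5: cell (2,2)='.' (+1 fires, +4 burnt)
Step 6: cell (2,2)='.' (+0 fires, +1 burnt)
  fire out at step 6

1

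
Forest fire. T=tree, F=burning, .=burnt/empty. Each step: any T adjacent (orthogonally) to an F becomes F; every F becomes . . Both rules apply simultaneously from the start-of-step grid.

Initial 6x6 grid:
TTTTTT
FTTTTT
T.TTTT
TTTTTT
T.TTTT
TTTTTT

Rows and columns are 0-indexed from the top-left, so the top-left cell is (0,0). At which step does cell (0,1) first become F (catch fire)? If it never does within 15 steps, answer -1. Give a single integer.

Step 1: cell (0,1)='T' (+3 fires, +1 burnt)
Step 2: cell (0,1)='F' (+3 fires, +3 burnt)
  -> target ignites at step 2
Step 3: cell (0,1)='.' (+5 fires, +3 burnt)
Step 4: cell (0,1)='.' (+5 fires, +5 burnt)
Step 5: cell (0,1)='.' (+6 fires, +5 burnt)
Step 6: cell (0,1)='.' (+5 fires, +6 burnt)
Step 7: cell (0,1)='.' (+3 fires, +5 burnt)
Step 8: cell (0,1)='.' (+2 fires, +3 burnt)
Step 9: cell (0,1)='.' (+1 fires, +2 burnt)
Step 10: cell (0,1)='.' (+0 fires, +1 burnt)
  fire out at step 10

2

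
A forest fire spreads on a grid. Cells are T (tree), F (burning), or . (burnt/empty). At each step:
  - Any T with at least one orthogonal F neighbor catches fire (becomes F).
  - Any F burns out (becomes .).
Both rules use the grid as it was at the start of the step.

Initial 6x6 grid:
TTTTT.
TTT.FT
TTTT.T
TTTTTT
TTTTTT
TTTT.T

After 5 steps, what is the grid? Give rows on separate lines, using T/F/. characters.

Step 1: 2 trees catch fire, 1 burn out
  TTTTF.
  TTT..F
  TTTT.T
  TTTTTT
  TTTTTT
  TTTT.T
Step 2: 2 trees catch fire, 2 burn out
  TTTF..
  TTT...
  TTTT.F
  TTTTTT
  TTTTTT
  TTTT.T
Step 3: 2 trees catch fire, 2 burn out
  TTF...
  TTT...
  TTTT..
  TTTTTF
  TTTTTT
  TTTT.T
Step 4: 4 trees catch fire, 2 burn out
  TF....
  TTF...
  TTTT..
  TTTTF.
  TTTTTF
  TTTT.T
Step 5: 6 trees catch fire, 4 burn out
  F.....
  TF....
  TTFT..
  TTTF..
  TTTTF.
  TTTT.F

F.....
TF....
TTFT..
TTTF..
TTTTF.
TTTT.F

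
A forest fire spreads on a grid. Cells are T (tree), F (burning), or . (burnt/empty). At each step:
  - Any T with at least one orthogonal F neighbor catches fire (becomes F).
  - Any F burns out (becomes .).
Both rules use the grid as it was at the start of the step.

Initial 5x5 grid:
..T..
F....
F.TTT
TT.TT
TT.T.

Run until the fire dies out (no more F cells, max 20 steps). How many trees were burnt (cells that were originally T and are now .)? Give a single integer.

Answer: 4

Derivation:
Step 1: +1 fires, +2 burnt (F count now 1)
Step 2: +2 fires, +1 burnt (F count now 2)
Step 3: +1 fires, +2 burnt (F count now 1)
Step 4: +0 fires, +1 burnt (F count now 0)
Fire out after step 4
Initially T: 11, now '.': 18
Total burnt (originally-T cells now '.'): 4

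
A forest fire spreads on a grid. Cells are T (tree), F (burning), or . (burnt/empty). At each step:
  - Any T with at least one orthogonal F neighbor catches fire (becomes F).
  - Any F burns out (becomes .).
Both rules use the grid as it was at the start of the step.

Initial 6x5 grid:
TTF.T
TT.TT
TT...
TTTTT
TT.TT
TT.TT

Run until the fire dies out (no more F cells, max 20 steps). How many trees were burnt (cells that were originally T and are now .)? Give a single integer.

Step 1: +1 fires, +1 burnt (F count now 1)
Step 2: +2 fires, +1 burnt (F count now 2)
Step 3: +2 fires, +2 burnt (F count now 2)
Step 4: +2 fires, +2 burnt (F count now 2)
Step 5: +3 fires, +2 burnt (F count now 3)
Step 6: +3 fires, +3 burnt (F count now 3)
Step 7: +3 fires, +3 burnt (F count now 3)
Step 8: +2 fires, +3 burnt (F count now 2)
Step 9: +1 fires, +2 burnt (F count now 1)
Step 10: +0 fires, +1 burnt (F count now 0)
Fire out after step 10
Initially T: 22, now '.': 27
Total burnt (originally-T cells now '.'): 19

Answer: 19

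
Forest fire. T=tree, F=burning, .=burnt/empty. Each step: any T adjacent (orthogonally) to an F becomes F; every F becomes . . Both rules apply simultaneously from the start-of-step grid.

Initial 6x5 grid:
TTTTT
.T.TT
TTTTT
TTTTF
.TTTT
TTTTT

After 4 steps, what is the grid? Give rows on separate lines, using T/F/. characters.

Step 1: 3 trees catch fire, 1 burn out
  TTTTT
  .T.TT
  TTTTF
  TTTF.
  .TTTF
  TTTTT
Step 2: 5 trees catch fire, 3 burn out
  TTTTT
  .T.TF
  TTTF.
  TTF..
  .TTF.
  TTTTF
Step 3: 6 trees catch fire, 5 burn out
  TTTTF
  .T.F.
  TTF..
  TF...
  .TF..
  TTTF.
Step 4: 5 trees catch fire, 6 burn out
  TTTF.
  .T...
  TF...
  F....
  .F...
  TTF..

TTTF.
.T...
TF...
F....
.F...
TTF..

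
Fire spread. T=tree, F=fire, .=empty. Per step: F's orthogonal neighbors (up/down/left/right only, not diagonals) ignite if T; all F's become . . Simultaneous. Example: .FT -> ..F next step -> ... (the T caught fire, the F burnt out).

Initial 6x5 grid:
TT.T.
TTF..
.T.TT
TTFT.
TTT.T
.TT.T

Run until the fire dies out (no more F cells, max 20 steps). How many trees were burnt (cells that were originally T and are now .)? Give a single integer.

Answer: 15

Derivation:
Step 1: +4 fires, +2 burnt (F count now 4)
Step 2: +7 fires, +4 burnt (F count now 7)
Step 3: +4 fires, +7 burnt (F count now 4)
Step 4: +0 fires, +4 burnt (F count now 0)
Fire out after step 4
Initially T: 18, now '.': 27
Total burnt (originally-T cells now '.'): 15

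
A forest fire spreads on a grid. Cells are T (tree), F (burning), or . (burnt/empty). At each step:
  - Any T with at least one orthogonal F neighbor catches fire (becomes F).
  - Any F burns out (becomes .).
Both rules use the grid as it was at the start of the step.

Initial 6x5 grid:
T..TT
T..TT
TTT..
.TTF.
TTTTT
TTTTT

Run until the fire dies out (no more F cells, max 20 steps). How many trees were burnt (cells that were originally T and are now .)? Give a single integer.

Step 1: +2 fires, +1 burnt (F count now 2)
Step 2: +5 fires, +2 burnt (F count now 5)
Step 3: +4 fires, +5 burnt (F count now 4)
Step 4: +3 fires, +4 burnt (F count now 3)
Step 5: +2 fires, +3 burnt (F count now 2)
Step 6: +1 fires, +2 burnt (F count now 1)
Step 7: +0 fires, +1 burnt (F count now 0)
Fire out after step 7
Initially T: 21, now '.': 26
Total burnt (originally-T cells now '.'): 17

Answer: 17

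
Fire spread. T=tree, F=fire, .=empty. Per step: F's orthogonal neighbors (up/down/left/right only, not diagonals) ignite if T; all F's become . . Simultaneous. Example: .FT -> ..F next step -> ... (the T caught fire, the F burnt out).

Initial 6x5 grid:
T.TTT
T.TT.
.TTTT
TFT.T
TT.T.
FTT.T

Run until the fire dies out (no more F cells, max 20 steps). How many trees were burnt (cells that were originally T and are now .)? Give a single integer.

Answer: 16

Derivation:
Step 1: +6 fires, +2 burnt (F count now 6)
Step 2: +2 fires, +6 burnt (F count now 2)
Step 3: +2 fires, +2 burnt (F count now 2)
Step 4: +3 fires, +2 burnt (F count now 3)
Step 5: +2 fires, +3 burnt (F count now 2)
Step 6: +1 fires, +2 burnt (F count now 1)
Step 7: +0 fires, +1 burnt (F count now 0)
Fire out after step 7
Initially T: 20, now '.': 26
Total burnt (originally-T cells now '.'): 16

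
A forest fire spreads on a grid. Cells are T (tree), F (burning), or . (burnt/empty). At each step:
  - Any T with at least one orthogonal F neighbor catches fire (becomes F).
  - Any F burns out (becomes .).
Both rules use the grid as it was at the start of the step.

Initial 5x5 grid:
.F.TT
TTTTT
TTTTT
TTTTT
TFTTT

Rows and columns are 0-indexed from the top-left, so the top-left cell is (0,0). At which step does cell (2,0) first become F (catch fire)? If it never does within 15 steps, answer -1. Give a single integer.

Step 1: cell (2,0)='T' (+4 fires, +2 burnt)
Step 2: cell (2,0)='T' (+6 fires, +4 burnt)
Step 3: cell (2,0)='F' (+5 fires, +6 burnt)
  -> target ignites at step 3
Step 4: cell (2,0)='.' (+4 fires, +5 burnt)
Step 5: cell (2,0)='.' (+2 fires, +4 burnt)
Step 6: cell (2,0)='.' (+0 fires, +2 burnt)
  fire out at step 6

3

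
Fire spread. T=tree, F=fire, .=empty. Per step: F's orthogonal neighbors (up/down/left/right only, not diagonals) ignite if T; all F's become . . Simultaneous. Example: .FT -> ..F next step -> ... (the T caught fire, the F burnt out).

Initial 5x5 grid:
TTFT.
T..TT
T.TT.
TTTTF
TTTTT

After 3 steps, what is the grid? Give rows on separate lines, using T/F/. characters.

Step 1: 4 trees catch fire, 2 burn out
  TF.F.
  T..TT
  T.TT.
  TTTF.
  TTTTF
Step 2: 5 trees catch fire, 4 burn out
  F....
  T..FT
  T.TF.
  TTF..
  TTTF.
Step 3: 5 trees catch fire, 5 burn out
  .....
  F...F
  T.F..
  TF...
  TTF..

.....
F...F
T.F..
TF...
TTF..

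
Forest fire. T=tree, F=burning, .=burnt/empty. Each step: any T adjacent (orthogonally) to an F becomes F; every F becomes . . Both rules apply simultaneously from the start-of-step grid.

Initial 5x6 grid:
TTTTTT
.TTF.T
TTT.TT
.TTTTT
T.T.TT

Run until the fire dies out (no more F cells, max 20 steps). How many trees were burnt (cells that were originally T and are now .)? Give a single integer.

Step 1: +2 fires, +1 burnt (F count now 2)
Step 2: +4 fires, +2 burnt (F count now 4)
Step 3: +4 fires, +4 burnt (F count now 4)
Step 4: +6 fires, +4 burnt (F count now 6)
Step 5: +2 fires, +6 burnt (F count now 2)
Step 6: +3 fires, +2 burnt (F count now 3)
Step 7: +1 fires, +3 burnt (F count now 1)
Step 8: +0 fires, +1 burnt (F count now 0)
Fire out after step 8
Initially T: 23, now '.': 29
Total burnt (originally-T cells now '.'): 22

Answer: 22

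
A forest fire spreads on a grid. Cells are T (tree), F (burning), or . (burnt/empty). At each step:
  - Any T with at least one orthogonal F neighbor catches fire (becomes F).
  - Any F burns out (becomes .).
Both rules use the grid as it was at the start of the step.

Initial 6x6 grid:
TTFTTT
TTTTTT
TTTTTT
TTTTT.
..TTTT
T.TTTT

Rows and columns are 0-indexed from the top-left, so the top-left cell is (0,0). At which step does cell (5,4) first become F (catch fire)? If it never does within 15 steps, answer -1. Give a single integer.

Step 1: cell (5,4)='T' (+3 fires, +1 burnt)
Step 2: cell (5,4)='T' (+5 fires, +3 burnt)
Step 3: cell (5,4)='T' (+6 fires, +5 burnt)
Step 4: cell (5,4)='T' (+6 fires, +6 burnt)
Step 5: cell (5,4)='T' (+5 fires, +6 burnt)
Step 6: cell (5,4)='T' (+2 fires, +5 burnt)
Step 7: cell (5,4)='F' (+2 fires, +2 burnt)
  -> target ignites at step 7
Step 8: cell (5,4)='.' (+1 fires, +2 burnt)
Step 9: cell (5,4)='.' (+0 fires, +1 burnt)
  fire out at step 9

7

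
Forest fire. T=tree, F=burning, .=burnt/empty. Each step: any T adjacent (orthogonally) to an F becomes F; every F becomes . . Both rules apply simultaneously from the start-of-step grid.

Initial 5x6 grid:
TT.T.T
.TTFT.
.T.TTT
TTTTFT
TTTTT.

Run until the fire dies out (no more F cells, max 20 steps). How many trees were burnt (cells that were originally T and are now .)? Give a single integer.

Step 1: +8 fires, +2 burnt (F count now 8)
Step 2: +4 fires, +8 burnt (F count now 4)
Step 3: +4 fires, +4 burnt (F count now 4)
Step 4: +3 fires, +4 burnt (F count now 3)
Step 5: +1 fires, +3 burnt (F count now 1)
Step 6: +0 fires, +1 burnt (F count now 0)
Fire out after step 6
Initially T: 21, now '.': 29
Total burnt (originally-T cells now '.'): 20

Answer: 20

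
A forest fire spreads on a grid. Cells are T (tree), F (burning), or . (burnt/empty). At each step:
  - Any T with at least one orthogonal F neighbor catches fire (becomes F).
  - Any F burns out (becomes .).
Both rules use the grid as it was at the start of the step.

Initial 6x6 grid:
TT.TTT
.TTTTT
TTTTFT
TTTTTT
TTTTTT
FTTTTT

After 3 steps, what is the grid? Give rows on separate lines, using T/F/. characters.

Step 1: 6 trees catch fire, 2 burn out
  TT.TTT
  .TTTFT
  TTTF.F
  TTTTFT
  FTTTTT
  .FTTTT
Step 2: 10 trees catch fire, 6 burn out
  TT.TFT
  .TTF.F
  TTF...
  FTTF.F
  .FTTFT
  ..FTTT
Step 3: 12 trees catch fire, 10 burn out
  TT.F.F
  .TF...
  FF....
  .FF...
  ..FF.F
  ...FFT

TT.F.F
.TF...
FF....
.FF...
..FF.F
...FFT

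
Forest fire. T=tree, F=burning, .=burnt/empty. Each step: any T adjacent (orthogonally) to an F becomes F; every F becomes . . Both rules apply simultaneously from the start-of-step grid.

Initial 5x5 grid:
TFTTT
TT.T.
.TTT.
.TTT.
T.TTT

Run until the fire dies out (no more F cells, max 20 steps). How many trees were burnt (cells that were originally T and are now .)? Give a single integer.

Answer: 16

Derivation:
Step 1: +3 fires, +1 burnt (F count now 3)
Step 2: +3 fires, +3 burnt (F count now 3)
Step 3: +4 fires, +3 burnt (F count now 4)
Step 4: +2 fires, +4 burnt (F count now 2)
Step 5: +2 fires, +2 burnt (F count now 2)
Step 6: +1 fires, +2 burnt (F count now 1)
Step 7: +1 fires, +1 burnt (F count now 1)
Step 8: +0 fires, +1 burnt (F count now 0)
Fire out after step 8
Initially T: 17, now '.': 24
Total burnt (originally-T cells now '.'): 16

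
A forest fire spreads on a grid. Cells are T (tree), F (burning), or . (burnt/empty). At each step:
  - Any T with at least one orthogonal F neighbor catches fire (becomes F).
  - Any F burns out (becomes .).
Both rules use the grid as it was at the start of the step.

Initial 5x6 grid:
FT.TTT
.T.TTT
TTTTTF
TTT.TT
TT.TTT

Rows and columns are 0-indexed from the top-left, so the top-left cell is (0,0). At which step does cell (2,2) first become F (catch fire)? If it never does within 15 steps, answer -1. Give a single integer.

Step 1: cell (2,2)='T' (+4 fires, +2 burnt)
Step 2: cell (2,2)='T' (+6 fires, +4 burnt)
Step 3: cell (2,2)='F' (+5 fires, +6 burnt)
  -> target ignites at step 3
Step 4: cell (2,2)='.' (+5 fires, +5 burnt)
Step 5: cell (2,2)='.' (+2 fires, +5 burnt)
Step 6: cell (2,2)='.' (+1 fires, +2 burnt)
Step 7: cell (2,2)='.' (+0 fires, +1 burnt)
  fire out at step 7

3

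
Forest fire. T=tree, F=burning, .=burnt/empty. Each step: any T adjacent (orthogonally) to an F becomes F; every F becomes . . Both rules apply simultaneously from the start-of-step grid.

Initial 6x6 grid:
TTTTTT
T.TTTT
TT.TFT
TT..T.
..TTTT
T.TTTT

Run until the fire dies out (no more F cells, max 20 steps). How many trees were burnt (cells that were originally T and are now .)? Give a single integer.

Step 1: +4 fires, +1 burnt (F count now 4)
Step 2: +4 fires, +4 burnt (F count now 4)
Step 3: +6 fires, +4 burnt (F count now 6)
Step 4: +4 fires, +6 burnt (F count now 4)
Step 5: +2 fires, +4 burnt (F count now 2)
Step 6: +1 fires, +2 burnt (F count now 1)
Step 7: +1 fires, +1 burnt (F count now 1)
Step 8: +1 fires, +1 burnt (F count now 1)
Step 9: +2 fires, +1 burnt (F count now 2)
Step 10: +1 fires, +2 burnt (F count now 1)
Step 11: +0 fires, +1 burnt (F count now 0)
Fire out after step 11
Initially T: 27, now '.': 35
Total burnt (originally-T cells now '.'): 26

Answer: 26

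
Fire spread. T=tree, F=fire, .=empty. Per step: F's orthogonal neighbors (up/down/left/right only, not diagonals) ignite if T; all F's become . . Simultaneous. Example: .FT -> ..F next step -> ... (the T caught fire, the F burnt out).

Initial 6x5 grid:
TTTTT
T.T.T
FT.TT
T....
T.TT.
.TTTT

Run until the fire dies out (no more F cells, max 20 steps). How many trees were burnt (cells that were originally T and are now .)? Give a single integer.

Step 1: +3 fires, +1 burnt (F count now 3)
Step 2: +2 fires, +3 burnt (F count now 2)
Step 3: +1 fires, +2 burnt (F count now 1)
Step 4: +1 fires, +1 burnt (F count now 1)
Step 5: +2 fires, +1 burnt (F count now 2)
Step 6: +1 fires, +2 burnt (F count now 1)
Step 7: +1 fires, +1 burnt (F count now 1)
Step 8: +1 fires, +1 burnt (F count now 1)
Step 9: +1 fires, +1 burnt (F count now 1)
Step 10: +0 fires, +1 burnt (F count now 0)
Fire out after step 10
Initially T: 19, now '.': 24
Total burnt (originally-T cells now '.'): 13

Answer: 13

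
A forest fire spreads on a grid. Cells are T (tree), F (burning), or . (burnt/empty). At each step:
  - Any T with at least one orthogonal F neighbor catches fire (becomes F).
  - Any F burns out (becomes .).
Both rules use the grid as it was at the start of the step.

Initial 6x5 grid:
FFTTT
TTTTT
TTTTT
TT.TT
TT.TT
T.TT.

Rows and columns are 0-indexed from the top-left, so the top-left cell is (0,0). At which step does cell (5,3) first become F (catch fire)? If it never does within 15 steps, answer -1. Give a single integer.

Step 1: cell (5,3)='T' (+3 fires, +2 burnt)
Step 2: cell (5,3)='T' (+4 fires, +3 burnt)
Step 3: cell (5,3)='T' (+5 fires, +4 burnt)
Step 4: cell (5,3)='T' (+4 fires, +5 burnt)
Step 5: cell (5,3)='T' (+3 fires, +4 burnt)
Step 6: cell (5,3)='T' (+2 fires, +3 burnt)
Step 7: cell (5,3)='F' (+2 fires, +2 burnt)
  -> target ignites at step 7
Step 8: cell (5,3)='.' (+1 fires, +2 burnt)
Step 9: cell (5,3)='.' (+0 fires, +1 burnt)
  fire out at step 9

7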